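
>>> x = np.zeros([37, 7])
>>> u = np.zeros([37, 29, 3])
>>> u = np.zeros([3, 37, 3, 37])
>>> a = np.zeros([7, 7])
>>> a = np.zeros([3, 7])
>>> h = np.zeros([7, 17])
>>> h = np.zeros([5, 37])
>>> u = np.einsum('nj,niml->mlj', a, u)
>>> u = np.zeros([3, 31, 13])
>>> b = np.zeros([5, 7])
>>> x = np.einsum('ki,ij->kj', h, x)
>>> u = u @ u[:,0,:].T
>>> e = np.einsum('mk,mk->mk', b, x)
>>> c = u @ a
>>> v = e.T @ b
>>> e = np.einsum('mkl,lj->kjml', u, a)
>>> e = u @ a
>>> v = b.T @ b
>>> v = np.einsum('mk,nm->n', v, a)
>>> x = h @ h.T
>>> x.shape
(5, 5)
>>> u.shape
(3, 31, 3)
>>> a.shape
(3, 7)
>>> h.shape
(5, 37)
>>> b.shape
(5, 7)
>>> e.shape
(3, 31, 7)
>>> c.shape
(3, 31, 7)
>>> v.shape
(3,)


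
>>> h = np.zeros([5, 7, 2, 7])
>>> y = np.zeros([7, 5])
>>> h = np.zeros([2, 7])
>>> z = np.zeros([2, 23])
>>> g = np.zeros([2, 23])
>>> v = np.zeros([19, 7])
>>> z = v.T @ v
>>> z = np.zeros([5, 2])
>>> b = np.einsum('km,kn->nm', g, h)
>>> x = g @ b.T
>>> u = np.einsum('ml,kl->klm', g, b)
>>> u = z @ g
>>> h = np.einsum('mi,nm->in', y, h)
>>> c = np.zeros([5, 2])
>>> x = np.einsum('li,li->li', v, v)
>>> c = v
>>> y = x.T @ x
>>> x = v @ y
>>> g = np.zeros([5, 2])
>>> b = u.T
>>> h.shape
(5, 2)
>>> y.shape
(7, 7)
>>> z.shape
(5, 2)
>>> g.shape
(5, 2)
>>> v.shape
(19, 7)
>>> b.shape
(23, 5)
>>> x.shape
(19, 7)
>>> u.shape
(5, 23)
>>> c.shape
(19, 7)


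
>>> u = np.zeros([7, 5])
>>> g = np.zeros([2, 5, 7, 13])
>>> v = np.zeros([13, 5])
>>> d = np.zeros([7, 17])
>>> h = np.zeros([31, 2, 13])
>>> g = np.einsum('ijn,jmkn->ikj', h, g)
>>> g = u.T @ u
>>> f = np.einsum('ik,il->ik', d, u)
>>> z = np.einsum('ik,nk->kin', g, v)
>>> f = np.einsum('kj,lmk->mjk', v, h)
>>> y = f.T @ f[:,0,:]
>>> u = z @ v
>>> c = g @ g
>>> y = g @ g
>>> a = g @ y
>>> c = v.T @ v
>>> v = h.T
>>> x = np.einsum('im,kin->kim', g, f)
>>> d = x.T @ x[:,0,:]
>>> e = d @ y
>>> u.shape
(5, 5, 5)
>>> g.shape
(5, 5)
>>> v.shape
(13, 2, 31)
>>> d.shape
(5, 5, 5)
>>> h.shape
(31, 2, 13)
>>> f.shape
(2, 5, 13)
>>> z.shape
(5, 5, 13)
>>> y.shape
(5, 5)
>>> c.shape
(5, 5)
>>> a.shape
(5, 5)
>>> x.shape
(2, 5, 5)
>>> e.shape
(5, 5, 5)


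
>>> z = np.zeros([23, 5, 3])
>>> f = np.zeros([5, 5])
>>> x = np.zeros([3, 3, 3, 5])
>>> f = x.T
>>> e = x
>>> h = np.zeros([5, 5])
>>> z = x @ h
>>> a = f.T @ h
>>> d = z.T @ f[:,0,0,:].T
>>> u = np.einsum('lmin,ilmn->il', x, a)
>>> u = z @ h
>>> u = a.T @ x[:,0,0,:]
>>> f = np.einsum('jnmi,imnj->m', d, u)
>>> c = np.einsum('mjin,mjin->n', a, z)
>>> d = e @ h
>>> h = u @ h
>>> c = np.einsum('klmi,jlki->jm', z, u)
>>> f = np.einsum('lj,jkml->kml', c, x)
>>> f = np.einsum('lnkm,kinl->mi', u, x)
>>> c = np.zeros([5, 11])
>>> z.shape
(3, 3, 3, 5)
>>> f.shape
(5, 3)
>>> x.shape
(3, 3, 3, 5)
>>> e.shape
(3, 3, 3, 5)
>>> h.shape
(5, 3, 3, 5)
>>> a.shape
(3, 3, 3, 5)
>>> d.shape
(3, 3, 3, 5)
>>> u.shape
(5, 3, 3, 5)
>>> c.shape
(5, 11)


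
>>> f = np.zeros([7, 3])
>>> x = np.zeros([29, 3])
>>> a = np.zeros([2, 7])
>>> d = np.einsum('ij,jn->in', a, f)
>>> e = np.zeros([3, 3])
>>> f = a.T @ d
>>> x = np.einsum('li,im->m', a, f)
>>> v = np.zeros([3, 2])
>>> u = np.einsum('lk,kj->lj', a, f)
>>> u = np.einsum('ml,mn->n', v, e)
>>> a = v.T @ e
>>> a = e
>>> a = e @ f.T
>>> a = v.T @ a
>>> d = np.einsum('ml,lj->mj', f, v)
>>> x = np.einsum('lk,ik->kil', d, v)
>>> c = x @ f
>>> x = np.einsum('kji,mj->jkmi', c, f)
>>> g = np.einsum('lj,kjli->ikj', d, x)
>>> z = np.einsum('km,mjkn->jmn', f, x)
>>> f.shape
(7, 3)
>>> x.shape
(3, 2, 7, 3)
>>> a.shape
(2, 7)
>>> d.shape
(7, 2)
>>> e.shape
(3, 3)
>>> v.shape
(3, 2)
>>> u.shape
(3,)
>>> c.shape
(2, 3, 3)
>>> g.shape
(3, 3, 2)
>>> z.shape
(2, 3, 3)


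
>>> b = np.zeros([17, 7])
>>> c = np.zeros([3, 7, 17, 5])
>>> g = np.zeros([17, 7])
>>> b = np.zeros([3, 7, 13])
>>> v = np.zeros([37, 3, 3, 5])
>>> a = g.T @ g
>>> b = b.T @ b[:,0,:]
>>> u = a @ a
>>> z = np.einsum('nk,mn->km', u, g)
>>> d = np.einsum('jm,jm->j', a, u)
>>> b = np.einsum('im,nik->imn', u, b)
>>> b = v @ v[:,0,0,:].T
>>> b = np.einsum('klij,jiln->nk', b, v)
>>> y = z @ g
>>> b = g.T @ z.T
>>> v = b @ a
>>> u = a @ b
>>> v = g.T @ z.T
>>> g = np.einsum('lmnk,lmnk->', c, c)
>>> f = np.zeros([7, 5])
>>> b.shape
(7, 7)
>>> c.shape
(3, 7, 17, 5)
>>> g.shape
()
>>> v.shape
(7, 7)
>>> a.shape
(7, 7)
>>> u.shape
(7, 7)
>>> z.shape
(7, 17)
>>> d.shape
(7,)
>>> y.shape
(7, 7)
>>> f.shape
(7, 5)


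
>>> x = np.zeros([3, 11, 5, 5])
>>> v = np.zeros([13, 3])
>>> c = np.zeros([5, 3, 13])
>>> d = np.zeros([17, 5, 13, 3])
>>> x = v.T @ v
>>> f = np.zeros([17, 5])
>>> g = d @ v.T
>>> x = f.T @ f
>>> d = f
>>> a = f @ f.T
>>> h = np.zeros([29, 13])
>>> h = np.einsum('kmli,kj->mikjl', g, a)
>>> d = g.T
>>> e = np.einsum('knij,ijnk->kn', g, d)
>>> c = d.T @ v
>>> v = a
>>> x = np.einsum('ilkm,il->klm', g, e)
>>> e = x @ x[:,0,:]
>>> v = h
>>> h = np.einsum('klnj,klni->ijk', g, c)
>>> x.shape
(13, 5, 13)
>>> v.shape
(5, 13, 17, 17, 13)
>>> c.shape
(17, 5, 13, 3)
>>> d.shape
(13, 13, 5, 17)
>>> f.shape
(17, 5)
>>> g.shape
(17, 5, 13, 13)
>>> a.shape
(17, 17)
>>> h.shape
(3, 13, 17)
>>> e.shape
(13, 5, 13)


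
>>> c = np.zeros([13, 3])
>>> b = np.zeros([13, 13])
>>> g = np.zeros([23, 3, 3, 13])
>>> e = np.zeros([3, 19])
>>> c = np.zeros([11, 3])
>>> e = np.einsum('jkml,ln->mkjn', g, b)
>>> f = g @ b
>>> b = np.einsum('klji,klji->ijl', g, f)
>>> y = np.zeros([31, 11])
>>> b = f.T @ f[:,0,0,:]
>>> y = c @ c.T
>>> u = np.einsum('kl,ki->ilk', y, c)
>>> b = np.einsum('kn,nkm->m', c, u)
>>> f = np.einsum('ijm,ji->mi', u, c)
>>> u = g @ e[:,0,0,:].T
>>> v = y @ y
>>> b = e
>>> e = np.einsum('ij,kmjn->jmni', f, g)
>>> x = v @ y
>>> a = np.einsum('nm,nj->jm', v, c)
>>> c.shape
(11, 3)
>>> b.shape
(3, 3, 23, 13)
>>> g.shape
(23, 3, 3, 13)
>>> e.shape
(3, 3, 13, 11)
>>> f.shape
(11, 3)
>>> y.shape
(11, 11)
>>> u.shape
(23, 3, 3, 3)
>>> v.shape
(11, 11)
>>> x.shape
(11, 11)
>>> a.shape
(3, 11)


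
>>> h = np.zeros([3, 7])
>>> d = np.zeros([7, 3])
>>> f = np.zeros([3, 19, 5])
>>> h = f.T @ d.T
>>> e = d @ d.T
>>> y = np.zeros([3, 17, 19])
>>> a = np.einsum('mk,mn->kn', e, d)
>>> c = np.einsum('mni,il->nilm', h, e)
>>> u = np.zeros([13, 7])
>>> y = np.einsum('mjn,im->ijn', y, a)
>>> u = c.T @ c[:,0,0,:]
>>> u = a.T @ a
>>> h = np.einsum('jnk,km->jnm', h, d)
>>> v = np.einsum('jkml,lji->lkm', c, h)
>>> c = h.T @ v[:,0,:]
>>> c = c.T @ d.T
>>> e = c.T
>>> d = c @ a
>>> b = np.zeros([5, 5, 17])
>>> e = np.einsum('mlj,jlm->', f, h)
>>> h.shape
(5, 19, 3)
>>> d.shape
(7, 19, 3)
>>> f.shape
(3, 19, 5)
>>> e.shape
()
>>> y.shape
(7, 17, 19)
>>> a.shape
(7, 3)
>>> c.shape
(7, 19, 7)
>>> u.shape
(3, 3)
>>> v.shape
(5, 7, 7)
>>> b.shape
(5, 5, 17)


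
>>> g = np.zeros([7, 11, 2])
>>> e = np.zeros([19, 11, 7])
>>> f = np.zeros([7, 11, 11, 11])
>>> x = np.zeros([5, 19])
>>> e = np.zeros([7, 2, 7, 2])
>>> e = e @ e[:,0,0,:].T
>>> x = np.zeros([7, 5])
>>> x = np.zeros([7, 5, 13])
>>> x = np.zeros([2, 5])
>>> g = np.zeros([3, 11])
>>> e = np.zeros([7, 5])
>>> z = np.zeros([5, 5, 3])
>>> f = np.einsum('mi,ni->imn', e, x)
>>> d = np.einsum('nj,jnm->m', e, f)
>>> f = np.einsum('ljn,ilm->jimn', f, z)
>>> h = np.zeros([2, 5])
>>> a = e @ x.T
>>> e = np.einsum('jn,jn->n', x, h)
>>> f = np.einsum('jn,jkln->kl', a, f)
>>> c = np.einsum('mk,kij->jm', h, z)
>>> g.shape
(3, 11)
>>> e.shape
(5,)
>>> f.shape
(5, 3)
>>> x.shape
(2, 5)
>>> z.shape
(5, 5, 3)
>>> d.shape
(2,)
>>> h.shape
(2, 5)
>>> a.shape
(7, 2)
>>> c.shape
(3, 2)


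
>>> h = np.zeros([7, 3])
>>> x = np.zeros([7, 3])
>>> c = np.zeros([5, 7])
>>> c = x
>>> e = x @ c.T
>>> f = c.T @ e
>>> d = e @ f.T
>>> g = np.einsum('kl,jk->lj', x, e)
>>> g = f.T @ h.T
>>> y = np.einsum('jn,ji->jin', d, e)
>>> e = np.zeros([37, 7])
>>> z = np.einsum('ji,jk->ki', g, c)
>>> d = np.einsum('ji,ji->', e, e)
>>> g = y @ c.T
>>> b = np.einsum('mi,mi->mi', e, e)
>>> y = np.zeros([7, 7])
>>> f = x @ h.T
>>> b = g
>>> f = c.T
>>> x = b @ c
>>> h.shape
(7, 3)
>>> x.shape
(7, 7, 3)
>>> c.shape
(7, 3)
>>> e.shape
(37, 7)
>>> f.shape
(3, 7)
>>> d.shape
()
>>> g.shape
(7, 7, 7)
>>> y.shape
(7, 7)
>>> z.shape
(3, 7)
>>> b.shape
(7, 7, 7)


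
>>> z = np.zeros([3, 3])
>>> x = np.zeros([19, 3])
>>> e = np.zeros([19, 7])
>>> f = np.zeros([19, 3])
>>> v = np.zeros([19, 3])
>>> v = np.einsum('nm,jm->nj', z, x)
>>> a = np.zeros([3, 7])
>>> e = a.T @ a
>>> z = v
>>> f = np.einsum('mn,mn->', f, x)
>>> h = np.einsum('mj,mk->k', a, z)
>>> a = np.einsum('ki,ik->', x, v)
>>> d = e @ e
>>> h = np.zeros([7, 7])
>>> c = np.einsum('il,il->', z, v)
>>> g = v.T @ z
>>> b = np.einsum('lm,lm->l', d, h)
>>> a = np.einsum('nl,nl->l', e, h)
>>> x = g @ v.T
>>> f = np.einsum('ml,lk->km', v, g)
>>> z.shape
(3, 19)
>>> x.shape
(19, 3)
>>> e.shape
(7, 7)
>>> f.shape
(19, 3)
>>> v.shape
(3, 19)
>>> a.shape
(7,)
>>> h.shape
(7, 7)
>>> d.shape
(7, 7)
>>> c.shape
()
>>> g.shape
(19, 19)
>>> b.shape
(7,)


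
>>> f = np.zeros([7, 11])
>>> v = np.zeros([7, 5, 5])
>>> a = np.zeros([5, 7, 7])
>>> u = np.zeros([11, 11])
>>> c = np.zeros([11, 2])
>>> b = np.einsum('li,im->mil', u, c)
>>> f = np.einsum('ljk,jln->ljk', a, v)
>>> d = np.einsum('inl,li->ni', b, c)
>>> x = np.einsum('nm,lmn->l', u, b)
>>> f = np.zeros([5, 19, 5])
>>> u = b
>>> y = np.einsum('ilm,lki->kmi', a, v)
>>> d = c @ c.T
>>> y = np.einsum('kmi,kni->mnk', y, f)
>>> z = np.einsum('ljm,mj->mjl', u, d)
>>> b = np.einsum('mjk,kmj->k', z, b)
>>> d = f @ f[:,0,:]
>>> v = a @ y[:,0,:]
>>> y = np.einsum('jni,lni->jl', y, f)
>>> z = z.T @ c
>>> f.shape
(5, 19, 5)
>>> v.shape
(5, 7, 5)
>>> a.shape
(5, 7, 7)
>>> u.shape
(2, 11, 11)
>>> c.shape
(11, 2)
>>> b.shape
(2,)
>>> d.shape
(5, 19, 5)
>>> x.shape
(2,)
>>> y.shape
(7, 5)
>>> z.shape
(2, 11, 2)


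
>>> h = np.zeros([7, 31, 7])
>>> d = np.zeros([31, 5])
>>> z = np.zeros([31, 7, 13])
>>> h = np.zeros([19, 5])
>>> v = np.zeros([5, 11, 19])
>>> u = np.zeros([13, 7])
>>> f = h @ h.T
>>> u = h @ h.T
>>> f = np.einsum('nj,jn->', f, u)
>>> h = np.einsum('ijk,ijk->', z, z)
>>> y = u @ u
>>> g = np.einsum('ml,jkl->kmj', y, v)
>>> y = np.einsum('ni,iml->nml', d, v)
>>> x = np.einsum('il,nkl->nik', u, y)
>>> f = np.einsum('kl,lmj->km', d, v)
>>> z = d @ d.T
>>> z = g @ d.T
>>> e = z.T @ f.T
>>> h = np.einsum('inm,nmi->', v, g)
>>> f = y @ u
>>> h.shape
()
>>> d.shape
(31, 5)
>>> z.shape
(11, 19, 31)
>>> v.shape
(5, 11, 19)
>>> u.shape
(19, 19)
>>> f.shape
(31, 11, 19)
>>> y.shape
(31, 11, 19)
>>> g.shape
(11, 19, 5)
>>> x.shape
(31, 19, 11)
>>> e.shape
(31, 19, 31)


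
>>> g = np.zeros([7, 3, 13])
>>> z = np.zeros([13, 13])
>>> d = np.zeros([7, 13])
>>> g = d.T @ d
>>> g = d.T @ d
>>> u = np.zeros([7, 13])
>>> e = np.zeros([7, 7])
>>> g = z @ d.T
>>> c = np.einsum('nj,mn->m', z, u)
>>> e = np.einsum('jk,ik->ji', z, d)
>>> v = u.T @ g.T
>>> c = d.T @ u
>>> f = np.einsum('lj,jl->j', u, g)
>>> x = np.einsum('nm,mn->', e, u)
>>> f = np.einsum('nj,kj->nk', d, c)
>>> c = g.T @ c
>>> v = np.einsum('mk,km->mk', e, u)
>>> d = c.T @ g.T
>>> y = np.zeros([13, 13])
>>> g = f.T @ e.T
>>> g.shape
(13, 13)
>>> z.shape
(13, 13)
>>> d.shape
(13, 13)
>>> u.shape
(7, 13)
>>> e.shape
(13, 7)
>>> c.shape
(7, 13)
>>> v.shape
(13, 7)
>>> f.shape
(7, 13)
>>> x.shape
()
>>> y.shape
(13, 13)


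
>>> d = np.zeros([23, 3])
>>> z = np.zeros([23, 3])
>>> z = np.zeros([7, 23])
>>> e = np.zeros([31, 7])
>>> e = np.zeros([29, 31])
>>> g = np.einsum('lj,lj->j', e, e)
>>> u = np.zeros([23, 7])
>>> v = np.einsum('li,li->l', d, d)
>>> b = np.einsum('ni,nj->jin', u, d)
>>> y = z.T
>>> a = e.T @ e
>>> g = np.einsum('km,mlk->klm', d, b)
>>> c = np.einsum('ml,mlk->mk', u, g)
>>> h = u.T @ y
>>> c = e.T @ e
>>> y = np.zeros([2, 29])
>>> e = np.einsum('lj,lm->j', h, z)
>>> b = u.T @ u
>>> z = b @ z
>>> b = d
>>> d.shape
(23, 3)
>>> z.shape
(7, 23)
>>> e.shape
(7,)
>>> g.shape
(23, 7, 3)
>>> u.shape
(23, 7)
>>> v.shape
(23,)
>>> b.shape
(23, 3)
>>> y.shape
(2, 29)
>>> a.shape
(31, 31)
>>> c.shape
(31, 31)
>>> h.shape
(7, 7)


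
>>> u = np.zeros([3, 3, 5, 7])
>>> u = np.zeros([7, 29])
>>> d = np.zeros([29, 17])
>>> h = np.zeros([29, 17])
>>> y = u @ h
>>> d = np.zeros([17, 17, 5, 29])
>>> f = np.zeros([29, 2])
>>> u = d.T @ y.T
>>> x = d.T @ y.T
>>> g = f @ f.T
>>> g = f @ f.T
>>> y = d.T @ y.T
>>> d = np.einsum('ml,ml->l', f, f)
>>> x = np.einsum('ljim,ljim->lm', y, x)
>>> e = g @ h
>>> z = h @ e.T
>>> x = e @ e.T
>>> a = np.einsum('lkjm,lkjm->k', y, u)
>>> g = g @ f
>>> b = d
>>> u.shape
(29, 5, 17, 7)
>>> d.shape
(2,)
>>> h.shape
(29, 17)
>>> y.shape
(29, 5, 17, 7)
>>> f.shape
(29, 2)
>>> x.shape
(29, 29)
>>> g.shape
(29, 2)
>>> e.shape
(29, 17)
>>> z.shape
(29, 29)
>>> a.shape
(5,)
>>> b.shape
(2,)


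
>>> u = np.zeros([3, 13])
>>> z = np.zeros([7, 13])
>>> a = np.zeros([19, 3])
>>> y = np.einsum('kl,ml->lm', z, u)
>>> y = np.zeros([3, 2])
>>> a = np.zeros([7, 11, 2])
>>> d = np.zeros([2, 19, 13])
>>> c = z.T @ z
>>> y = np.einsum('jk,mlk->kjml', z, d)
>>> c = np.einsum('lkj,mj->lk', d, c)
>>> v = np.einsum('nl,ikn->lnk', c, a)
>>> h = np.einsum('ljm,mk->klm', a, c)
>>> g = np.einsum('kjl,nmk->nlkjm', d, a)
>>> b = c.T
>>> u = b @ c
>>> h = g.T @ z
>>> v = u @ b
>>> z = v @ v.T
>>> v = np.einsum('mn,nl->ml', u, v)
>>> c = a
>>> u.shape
(19, 19)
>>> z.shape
(19, 19)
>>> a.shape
(7, 11, 2)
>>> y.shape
(13, 7, 2, 19)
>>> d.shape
(2, 19, 13)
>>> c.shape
(7, 11, 2)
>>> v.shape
(19, 2)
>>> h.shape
(11, 19, 2, 13, 13)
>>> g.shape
(7, 13, 2, 19, 11)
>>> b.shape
(19, 2)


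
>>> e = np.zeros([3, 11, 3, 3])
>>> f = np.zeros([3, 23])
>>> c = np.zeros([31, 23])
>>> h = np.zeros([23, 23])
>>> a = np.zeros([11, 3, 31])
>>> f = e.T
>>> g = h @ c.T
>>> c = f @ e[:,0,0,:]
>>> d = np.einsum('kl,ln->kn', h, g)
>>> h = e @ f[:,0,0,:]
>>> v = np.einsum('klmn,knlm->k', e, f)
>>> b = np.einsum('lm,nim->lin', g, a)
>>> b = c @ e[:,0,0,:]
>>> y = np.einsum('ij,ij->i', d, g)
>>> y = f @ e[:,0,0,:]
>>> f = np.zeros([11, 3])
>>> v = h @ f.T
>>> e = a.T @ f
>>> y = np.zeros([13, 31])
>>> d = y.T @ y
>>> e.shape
(31, 3, 3)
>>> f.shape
(11, 3)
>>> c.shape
(3, 3, 11, 3)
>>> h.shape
(3, 11, 3, 3)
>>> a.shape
(11, 3, 31)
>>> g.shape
(23, 31)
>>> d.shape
(31, 31)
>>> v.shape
(3, 11, 3, 11)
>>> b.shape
(3, 3, 11, 3)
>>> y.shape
(13, 31)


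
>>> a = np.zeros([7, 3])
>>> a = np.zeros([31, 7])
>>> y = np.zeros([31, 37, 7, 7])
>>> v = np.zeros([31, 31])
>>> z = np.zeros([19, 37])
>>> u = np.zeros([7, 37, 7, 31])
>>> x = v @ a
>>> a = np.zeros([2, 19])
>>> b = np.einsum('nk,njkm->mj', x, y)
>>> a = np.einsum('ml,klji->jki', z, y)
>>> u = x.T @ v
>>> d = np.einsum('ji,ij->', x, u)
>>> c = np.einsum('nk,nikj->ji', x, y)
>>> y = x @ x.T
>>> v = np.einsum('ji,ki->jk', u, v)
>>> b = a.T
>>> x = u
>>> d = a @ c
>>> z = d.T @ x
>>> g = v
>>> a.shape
(7, 31, 7)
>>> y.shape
(31, 31)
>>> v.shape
(7, 31)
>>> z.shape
(37, 31, 31)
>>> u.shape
(7, 31)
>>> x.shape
(7, 31)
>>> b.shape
(7, 31, 7)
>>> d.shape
(7, 31, 37)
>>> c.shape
(7, 37)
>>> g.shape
(7, 31)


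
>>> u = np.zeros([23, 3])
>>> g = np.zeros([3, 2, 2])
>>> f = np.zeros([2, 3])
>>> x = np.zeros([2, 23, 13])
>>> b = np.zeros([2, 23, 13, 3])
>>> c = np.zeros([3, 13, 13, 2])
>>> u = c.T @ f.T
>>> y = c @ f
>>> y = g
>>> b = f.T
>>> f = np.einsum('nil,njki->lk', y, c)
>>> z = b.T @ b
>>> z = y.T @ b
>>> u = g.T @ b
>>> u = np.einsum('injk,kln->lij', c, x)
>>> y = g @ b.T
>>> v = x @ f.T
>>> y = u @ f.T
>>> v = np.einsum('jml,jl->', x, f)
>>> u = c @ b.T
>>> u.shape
(3, 13, 13, 3)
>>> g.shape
(3, 2, 2)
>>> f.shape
(2, 13)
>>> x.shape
(2, 23, 13)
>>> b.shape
(3, 2)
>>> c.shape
(3, 13, 13, 2)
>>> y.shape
(23, 3, 2)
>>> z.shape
(2, 2, 2)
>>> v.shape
()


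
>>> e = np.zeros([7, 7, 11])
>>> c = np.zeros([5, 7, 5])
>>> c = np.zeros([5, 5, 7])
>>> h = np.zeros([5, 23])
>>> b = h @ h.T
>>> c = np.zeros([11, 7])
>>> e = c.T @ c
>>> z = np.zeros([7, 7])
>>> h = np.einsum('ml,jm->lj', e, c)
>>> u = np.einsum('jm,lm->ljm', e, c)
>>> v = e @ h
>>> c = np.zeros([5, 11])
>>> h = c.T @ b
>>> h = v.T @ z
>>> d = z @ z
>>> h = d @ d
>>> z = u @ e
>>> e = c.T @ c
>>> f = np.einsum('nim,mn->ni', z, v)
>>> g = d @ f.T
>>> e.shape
(11, 11)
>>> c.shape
(5, 11)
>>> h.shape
(7, 7)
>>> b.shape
(5, 5)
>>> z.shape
(11, 7, 7)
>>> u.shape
(11, 7, 7)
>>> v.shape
(7, 11)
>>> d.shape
(7, 7)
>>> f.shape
(11, 7)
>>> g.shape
(7, 11)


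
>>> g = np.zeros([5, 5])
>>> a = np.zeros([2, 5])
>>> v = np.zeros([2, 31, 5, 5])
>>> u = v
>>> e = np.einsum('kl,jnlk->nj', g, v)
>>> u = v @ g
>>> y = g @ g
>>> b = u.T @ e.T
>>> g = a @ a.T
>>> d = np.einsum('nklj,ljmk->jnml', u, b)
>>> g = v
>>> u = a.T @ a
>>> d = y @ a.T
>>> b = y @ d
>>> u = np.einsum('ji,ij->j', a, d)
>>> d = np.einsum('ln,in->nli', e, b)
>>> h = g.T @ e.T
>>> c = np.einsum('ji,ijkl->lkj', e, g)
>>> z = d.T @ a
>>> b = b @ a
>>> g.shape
(2, 31, 5, 5)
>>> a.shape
(2, 5)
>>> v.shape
(2, 31, 5, 5)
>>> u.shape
(2,)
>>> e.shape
(31, 2)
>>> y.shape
(5, 5)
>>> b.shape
(5, 5)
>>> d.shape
(2, 31, 5)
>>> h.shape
(5, 5, 31, 31)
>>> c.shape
(5, 5, 31)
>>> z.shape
(5, 31, 5)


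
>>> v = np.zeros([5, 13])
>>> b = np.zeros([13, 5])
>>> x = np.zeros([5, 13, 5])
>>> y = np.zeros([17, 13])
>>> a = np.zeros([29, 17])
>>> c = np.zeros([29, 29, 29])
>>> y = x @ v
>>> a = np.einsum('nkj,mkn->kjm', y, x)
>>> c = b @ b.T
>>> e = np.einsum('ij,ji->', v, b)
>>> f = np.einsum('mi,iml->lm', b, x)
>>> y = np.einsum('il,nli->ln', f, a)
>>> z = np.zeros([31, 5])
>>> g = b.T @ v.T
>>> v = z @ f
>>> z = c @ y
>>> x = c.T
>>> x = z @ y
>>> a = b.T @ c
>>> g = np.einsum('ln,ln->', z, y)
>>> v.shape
(31, 13)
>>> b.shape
(13, 5)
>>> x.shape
(13, 13)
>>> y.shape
(13, 13)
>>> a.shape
(5, 13)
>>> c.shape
(13, 13)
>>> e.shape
()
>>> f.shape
(5, 13)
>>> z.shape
(13, 13)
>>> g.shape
()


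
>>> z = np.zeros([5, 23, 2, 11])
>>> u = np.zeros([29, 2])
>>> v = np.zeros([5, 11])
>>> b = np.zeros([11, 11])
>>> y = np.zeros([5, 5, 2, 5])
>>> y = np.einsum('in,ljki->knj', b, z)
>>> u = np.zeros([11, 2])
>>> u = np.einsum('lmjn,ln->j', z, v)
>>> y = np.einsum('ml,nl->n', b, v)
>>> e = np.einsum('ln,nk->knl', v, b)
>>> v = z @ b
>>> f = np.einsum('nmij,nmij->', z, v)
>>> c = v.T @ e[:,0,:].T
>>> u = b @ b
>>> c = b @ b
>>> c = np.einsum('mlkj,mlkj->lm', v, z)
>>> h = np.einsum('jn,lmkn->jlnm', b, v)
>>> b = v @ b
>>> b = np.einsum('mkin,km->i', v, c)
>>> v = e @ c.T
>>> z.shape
(5, 23, 2, 11)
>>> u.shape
(11, 11)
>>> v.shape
(11, 11, 23)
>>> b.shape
(2,)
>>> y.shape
(5,)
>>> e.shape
(11, 11, 5)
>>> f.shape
()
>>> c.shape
(23, 5)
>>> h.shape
(11, 5, 11, 23)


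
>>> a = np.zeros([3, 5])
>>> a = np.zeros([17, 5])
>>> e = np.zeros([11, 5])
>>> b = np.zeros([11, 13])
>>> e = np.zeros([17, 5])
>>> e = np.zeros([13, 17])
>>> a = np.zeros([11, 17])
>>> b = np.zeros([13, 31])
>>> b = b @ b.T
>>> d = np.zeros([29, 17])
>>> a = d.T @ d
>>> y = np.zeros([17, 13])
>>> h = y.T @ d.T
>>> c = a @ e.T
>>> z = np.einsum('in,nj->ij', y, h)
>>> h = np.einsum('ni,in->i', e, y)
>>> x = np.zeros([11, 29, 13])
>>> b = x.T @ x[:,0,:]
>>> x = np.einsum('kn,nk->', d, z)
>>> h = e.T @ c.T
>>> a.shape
(17, 17)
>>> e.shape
(13, 17)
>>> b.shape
(13, 29, 13)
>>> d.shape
(29, 17)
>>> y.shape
(17, 13)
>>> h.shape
(17, 17)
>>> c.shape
(17, 13)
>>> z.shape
(17, 29)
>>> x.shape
()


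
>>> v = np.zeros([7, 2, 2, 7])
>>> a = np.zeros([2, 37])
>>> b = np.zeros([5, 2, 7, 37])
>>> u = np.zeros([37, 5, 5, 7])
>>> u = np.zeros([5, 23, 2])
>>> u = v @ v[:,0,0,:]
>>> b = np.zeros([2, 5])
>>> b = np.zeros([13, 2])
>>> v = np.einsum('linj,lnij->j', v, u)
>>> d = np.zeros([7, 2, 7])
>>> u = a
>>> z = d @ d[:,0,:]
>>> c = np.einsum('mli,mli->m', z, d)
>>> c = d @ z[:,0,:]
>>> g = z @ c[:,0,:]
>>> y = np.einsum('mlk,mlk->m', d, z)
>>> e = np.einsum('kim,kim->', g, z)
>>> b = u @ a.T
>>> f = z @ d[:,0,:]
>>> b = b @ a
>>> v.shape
(7,)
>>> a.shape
(2, 37)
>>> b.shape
(2, 37)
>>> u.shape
(2, 37)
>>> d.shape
(7, 2, 7)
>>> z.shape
(7, 2, 7)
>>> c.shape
(7, 2, 7)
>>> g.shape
(7, 2, 7)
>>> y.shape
(7,)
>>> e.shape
()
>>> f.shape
(7, 2, 7)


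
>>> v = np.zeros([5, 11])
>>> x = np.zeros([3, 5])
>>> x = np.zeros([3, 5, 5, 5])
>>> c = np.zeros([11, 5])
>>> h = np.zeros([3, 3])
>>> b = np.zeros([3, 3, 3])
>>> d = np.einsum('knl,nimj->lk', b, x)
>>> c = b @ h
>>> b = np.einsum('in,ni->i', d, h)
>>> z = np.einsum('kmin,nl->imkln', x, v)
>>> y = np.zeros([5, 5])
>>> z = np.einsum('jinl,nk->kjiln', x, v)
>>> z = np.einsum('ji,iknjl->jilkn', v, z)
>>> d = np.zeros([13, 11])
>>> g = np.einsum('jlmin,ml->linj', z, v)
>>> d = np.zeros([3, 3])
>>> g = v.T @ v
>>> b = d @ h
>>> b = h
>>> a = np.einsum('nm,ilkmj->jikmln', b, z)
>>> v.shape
(5, 11)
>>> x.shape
(3, 5, 5, 5)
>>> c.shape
(3, 3, 3)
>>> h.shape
(3, 3)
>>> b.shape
(3, 3)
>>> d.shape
(3, 3)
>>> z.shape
(5, 11, 5, 3, 5)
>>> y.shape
(5, 5)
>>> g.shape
(11, 11)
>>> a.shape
(5, 5, 5, 3, 11, 3)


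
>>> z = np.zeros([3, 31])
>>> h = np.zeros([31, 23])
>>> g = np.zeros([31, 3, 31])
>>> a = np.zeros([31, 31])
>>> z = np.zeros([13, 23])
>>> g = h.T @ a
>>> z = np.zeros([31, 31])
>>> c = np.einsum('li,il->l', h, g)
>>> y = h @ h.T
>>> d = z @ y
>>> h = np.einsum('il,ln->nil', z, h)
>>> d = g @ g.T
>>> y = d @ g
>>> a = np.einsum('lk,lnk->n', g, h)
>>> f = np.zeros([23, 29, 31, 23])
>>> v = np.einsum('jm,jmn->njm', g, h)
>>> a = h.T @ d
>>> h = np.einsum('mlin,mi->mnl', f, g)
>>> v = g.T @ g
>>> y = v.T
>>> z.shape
(31, 31)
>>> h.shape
(23, 23, 29)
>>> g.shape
(23, 31)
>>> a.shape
(31, 31, 23)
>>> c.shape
(31,)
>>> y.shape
(31, 31)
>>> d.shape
(23, 23)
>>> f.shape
(23, 29, 31, 23)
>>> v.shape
(31, 31)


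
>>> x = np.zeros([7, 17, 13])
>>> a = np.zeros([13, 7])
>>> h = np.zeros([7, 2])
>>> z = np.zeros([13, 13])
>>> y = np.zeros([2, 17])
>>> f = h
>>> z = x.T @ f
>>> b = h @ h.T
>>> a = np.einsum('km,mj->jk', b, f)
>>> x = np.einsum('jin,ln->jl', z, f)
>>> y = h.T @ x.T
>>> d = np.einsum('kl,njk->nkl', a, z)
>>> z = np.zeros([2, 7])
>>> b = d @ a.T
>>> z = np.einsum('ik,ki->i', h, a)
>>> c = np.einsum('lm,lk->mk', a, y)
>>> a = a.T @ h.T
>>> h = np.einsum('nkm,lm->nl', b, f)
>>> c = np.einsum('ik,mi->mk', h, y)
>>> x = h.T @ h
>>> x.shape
(7, 7)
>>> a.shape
(7, 7)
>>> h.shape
(13, 7)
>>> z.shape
(7,)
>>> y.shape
(2, 13)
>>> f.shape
(7, 2)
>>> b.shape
(13, 2, 2)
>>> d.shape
(13, 2, 7)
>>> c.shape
(2, 7)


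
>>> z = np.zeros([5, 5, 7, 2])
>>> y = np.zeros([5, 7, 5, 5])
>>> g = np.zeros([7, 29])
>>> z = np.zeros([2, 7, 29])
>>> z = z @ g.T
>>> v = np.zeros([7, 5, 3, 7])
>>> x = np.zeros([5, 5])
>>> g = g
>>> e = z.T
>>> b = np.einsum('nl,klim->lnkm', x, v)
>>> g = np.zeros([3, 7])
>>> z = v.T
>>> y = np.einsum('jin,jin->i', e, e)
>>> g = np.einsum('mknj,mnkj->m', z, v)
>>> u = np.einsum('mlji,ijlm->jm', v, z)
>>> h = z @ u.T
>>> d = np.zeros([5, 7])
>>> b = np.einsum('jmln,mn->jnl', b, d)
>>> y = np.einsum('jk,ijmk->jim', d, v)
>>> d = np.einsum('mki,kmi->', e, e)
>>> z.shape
(7, 3, 5, 7)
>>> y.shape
(5, 7, 3)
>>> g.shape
(7,)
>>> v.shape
(7, 5, 3, 7)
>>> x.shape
(5, 5)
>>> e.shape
(7, 7, 2)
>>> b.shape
(5, 7, 7)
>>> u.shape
(3, 7)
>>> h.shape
(7, 3, 5, 3)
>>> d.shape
()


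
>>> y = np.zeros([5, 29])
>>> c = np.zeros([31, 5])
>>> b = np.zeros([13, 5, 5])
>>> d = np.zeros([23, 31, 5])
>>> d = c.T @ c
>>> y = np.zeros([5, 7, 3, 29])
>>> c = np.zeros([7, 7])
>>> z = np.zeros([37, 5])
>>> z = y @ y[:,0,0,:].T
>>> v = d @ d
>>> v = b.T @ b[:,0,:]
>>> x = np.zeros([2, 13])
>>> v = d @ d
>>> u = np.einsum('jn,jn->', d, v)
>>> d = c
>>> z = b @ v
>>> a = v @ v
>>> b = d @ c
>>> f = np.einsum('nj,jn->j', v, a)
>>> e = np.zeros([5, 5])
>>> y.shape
(5, 7, 3, 29)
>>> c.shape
(7, 7)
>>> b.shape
(7, 7)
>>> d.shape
(7, 7)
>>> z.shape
(13, 5, 5)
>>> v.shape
(5, 5)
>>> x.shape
(2, 13)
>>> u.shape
()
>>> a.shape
(5, 5)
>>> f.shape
(5,)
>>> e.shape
(5, 5)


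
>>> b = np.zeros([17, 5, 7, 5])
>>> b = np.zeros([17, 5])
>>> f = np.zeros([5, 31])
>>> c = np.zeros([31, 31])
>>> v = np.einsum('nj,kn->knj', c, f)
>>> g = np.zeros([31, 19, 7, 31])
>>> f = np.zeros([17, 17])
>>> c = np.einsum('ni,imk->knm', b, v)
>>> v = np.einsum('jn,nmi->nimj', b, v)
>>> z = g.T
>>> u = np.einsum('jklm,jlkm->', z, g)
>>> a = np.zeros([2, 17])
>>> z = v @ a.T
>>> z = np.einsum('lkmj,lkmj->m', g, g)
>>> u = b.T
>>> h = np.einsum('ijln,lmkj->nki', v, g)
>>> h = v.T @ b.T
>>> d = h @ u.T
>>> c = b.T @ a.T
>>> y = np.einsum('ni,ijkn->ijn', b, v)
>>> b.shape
(17, 5)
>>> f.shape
(17, 17)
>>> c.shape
(5, 2)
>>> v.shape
(5, 31, 31, 17)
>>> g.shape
(31, 19, 7, 31)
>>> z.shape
(7,)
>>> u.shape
(5, 17)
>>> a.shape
(2, 17)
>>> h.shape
(17, 31, 31, 17)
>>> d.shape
(17, 31, 31, 5)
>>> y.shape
(5, 31, 17)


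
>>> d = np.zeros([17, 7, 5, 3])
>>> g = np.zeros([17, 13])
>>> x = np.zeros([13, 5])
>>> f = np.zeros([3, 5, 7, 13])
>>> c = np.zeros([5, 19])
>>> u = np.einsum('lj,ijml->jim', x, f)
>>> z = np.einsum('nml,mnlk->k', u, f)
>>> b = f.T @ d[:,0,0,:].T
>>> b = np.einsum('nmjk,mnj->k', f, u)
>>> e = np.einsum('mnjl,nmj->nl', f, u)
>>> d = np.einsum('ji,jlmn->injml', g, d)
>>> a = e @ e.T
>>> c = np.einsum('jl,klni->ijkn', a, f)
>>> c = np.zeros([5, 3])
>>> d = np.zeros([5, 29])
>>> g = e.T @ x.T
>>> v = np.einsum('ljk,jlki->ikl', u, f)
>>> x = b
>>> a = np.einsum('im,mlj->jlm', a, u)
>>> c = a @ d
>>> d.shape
(5, 29)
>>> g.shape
(13, 13)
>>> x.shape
(13,)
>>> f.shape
(3, 5, 7, 13)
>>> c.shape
(7, 3, 29)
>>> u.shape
(5, 3, 7)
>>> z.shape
(13,)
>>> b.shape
(13,)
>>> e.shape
(5, 13)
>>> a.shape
(7, 3, 5)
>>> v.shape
(13, 7, 5)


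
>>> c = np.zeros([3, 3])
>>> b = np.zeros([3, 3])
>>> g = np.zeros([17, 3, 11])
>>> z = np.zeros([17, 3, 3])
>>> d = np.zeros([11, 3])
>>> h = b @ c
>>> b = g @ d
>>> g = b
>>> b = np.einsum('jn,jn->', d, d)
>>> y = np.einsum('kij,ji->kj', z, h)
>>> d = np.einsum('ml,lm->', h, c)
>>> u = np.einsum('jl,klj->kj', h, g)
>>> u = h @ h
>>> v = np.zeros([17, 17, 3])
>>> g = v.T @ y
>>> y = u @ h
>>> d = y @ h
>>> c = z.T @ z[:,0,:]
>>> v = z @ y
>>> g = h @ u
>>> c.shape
(3, 3, 3)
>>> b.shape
()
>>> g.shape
(3, 3)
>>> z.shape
(17, 3, 3)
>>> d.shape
(3, 3)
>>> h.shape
(3, 3)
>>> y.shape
(3, 3)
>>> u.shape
(3, 3)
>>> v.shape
(17, 3, 3)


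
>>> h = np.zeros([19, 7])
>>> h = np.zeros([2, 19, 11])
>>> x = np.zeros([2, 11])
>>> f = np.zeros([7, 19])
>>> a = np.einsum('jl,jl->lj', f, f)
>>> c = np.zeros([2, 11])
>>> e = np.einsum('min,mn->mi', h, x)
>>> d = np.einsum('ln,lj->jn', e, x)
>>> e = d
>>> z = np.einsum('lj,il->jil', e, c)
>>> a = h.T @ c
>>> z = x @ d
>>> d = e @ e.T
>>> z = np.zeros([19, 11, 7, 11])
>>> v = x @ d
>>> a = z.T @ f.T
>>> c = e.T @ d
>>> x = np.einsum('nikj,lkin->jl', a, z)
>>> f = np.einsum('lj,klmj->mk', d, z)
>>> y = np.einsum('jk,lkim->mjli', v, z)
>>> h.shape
(2, 19, 11)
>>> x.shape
(7, 19)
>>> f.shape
(7, 19)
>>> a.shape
(11, 7, 11, 7)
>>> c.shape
(19, 11)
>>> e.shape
(11, 19)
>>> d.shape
(11, 11)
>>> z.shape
(19, 11, 7, 11)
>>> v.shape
(2, 11)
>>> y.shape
(11, 2, 19, 7)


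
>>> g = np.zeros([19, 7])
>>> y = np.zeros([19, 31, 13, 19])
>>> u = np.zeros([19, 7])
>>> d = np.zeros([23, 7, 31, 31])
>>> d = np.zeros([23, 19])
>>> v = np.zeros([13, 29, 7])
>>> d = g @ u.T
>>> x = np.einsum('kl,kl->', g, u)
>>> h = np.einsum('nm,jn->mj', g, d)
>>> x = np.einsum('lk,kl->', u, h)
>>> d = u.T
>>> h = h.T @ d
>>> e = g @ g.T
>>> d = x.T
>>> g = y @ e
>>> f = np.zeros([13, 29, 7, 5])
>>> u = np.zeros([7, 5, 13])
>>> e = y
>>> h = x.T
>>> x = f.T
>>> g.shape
(19, 31, 13, 19)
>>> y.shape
(19, 31, 13, 19)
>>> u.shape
(7, 5, 13)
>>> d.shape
()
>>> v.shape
(13, 29, 7)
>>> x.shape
(5, 7, 29, 13)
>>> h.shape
()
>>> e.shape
(19, 31, 13, 19)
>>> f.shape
(13, 29, 7, 5)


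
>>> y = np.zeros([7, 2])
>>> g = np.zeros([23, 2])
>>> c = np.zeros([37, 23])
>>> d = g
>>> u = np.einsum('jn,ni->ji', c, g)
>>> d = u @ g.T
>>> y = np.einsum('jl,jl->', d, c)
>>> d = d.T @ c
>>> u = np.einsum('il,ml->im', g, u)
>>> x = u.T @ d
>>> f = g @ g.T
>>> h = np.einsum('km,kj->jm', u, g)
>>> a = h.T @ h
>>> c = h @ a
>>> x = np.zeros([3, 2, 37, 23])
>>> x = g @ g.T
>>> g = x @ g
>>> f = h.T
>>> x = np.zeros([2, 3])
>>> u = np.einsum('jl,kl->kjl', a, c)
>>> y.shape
()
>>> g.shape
(23, 2)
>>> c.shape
(2, 37)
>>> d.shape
(23, 23)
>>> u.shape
(2, 37, 37)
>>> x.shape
(2, 3)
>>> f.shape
(37, 2)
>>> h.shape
(2, 37)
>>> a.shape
(37, 37)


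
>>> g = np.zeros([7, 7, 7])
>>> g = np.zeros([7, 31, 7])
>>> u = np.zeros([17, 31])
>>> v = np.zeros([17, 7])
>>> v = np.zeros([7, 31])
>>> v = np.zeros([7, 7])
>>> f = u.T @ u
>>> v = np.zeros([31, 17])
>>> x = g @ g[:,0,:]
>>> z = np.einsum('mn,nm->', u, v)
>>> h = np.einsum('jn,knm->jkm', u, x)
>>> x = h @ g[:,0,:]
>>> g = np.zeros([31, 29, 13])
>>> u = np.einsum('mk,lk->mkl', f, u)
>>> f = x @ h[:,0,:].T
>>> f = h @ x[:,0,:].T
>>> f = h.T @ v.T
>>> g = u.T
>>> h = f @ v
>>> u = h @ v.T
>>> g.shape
(17, 31, 31)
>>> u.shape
(7, 7, 31)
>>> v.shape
(31, 17)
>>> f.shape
(7, 7, 31)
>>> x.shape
(17, 7, 7)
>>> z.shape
()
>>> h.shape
(7, 7, 17)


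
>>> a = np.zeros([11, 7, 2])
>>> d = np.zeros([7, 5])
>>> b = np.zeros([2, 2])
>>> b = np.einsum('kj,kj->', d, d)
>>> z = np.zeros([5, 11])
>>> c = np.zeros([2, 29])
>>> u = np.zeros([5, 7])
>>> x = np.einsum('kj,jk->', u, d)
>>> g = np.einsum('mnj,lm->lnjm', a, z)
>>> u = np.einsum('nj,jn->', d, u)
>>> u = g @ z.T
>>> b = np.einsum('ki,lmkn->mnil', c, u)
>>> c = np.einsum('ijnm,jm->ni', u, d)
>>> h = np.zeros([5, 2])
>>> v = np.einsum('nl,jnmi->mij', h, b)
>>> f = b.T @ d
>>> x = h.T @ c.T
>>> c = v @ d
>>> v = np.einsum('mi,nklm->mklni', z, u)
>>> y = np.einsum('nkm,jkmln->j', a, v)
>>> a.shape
(11, 7, 2)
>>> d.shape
(7, 5)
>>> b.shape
(7, 5, 29, 5)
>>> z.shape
(5, 11)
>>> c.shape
(29, 5, 5)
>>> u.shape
(5, 7, 2, 5)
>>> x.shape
(2, 2)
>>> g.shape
(5, 7, 2, 11)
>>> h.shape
(5, 2)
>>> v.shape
(5, 7, 2, 5, 11)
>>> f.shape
(5, 29, 5, 5)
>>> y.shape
(5,)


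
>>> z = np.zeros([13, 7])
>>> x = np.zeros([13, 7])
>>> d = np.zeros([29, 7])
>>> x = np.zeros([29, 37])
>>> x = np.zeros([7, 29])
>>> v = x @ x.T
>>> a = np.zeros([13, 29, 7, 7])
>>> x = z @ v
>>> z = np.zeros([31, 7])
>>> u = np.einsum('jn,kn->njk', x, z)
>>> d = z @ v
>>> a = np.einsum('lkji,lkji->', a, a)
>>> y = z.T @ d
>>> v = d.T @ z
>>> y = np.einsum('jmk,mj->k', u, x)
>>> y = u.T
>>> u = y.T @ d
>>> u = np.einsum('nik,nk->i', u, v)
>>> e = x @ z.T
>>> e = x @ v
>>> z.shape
(31, 7)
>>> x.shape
(13, 7)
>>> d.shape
(31, 7)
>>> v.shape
(7, 7)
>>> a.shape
()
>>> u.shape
(13,)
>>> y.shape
(31, 13, 7)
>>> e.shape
(13, 7)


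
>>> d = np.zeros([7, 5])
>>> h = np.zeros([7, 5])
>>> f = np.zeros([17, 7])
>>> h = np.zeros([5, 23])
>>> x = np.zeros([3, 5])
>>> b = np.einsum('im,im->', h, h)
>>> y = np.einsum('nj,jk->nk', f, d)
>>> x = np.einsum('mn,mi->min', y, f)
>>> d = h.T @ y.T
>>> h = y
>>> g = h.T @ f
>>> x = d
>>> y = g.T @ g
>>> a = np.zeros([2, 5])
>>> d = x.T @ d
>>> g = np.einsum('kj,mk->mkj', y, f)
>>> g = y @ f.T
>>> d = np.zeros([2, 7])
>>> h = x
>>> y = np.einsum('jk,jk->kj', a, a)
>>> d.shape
(2, 7)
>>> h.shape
(23, 17)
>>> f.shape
(17, 7)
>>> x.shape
(23, 17)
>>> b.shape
()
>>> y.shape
(5, 2)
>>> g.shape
(7, 17)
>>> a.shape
(2, 5)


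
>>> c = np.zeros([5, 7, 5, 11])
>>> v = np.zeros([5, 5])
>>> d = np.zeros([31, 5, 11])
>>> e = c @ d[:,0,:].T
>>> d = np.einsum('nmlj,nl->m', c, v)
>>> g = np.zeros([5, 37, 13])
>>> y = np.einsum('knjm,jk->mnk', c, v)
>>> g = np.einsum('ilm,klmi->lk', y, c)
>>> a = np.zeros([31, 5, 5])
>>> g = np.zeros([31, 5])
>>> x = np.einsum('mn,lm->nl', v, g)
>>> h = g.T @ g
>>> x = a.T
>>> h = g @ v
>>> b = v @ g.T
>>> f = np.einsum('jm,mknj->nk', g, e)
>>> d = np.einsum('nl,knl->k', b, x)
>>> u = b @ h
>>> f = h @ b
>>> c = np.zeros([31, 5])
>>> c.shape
(31, 5)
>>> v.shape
(5, 5)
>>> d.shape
(5,)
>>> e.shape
(5, 7, 5, 31)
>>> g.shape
(31, 5)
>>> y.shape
(11, 7, 5)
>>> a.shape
(31, 5, 5)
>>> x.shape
(5, 5, 31)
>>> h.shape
(31, 5)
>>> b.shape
(5, 31)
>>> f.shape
(31, 31)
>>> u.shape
(5, 5)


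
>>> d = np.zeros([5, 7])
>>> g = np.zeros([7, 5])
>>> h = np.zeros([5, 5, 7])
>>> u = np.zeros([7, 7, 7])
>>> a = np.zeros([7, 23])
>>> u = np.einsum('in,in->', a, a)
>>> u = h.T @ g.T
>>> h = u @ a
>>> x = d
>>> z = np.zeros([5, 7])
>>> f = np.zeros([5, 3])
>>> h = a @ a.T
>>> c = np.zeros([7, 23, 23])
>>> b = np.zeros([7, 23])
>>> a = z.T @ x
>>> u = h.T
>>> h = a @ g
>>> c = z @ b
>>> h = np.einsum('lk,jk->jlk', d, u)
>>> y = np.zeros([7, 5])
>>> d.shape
(5, 7)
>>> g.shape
(7, 5)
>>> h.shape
(7, 5, 7)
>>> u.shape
(7, 7)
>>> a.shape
(7, 7)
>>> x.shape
(5, 7)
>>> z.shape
(5, 7)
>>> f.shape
(5, 3)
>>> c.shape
(5, 23)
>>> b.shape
(7, 23)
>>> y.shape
(7, 5)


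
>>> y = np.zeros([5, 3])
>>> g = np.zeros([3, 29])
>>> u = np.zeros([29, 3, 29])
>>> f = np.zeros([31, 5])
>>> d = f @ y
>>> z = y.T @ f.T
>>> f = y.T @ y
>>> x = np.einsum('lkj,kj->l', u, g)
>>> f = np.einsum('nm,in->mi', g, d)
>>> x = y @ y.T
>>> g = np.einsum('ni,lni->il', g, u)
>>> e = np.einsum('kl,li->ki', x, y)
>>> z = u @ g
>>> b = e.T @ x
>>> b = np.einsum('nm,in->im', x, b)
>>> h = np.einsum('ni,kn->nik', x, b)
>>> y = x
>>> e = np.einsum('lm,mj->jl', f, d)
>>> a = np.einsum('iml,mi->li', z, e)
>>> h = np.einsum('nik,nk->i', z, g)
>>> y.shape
(5, 5)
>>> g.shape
(29, 29)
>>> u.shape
(29, 3, 29)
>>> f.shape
(29, 31)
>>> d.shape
(31, 3)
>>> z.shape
(29, 3, 29)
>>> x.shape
(5, 5)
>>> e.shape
(3, 29)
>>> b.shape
(3, 5)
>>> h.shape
(3,)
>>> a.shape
(29, 29)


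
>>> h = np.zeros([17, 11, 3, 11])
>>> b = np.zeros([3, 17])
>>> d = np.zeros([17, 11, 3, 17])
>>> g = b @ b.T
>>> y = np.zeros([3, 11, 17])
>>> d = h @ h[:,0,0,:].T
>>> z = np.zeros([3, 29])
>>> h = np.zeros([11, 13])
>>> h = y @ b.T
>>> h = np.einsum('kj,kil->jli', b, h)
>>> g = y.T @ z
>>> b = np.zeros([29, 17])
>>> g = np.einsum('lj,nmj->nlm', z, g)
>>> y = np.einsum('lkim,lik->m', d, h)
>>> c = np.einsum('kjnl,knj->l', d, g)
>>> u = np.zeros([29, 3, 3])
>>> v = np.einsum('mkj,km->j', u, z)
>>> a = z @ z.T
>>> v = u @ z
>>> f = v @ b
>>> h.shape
(17, 3, 11)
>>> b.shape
(29, 17)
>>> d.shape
(17, 11, 3, 17)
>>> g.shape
(17, 3, 11)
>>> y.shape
(17,)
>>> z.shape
(3, 29)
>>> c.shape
(17,)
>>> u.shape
(29, 3, 3)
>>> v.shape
(29, 3, 29)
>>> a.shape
(3, 3)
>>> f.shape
(29, 3, 17)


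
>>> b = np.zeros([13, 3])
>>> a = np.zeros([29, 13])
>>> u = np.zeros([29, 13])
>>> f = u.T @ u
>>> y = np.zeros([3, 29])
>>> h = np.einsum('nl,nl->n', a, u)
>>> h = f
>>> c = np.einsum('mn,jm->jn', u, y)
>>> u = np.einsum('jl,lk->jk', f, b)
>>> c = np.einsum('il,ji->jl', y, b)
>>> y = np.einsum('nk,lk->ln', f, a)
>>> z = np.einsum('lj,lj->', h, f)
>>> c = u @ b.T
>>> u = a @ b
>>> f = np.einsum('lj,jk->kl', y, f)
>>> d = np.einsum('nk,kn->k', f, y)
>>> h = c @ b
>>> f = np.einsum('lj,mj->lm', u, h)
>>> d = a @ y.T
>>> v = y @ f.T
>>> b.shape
(13, 3)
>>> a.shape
(29, 13)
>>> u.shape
(29, 3)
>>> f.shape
(29, 13)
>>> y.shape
(29, 13)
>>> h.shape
(13, 3)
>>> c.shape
(13, 13)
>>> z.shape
()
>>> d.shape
(29, 29)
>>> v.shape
(29, 29)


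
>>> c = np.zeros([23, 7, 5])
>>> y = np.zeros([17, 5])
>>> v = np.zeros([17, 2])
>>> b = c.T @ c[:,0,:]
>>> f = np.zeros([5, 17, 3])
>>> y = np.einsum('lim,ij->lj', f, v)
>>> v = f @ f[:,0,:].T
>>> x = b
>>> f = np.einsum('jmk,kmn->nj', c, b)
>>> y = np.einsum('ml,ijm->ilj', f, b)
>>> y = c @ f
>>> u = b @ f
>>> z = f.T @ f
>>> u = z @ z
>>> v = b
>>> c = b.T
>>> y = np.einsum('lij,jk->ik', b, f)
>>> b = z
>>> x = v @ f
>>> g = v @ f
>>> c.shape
(5, 7, 5)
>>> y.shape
(7, 23)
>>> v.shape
(5, 7, 5)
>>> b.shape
(23, 23)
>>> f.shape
(5, 23)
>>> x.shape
(5, 7, 23)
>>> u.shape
(23, 23)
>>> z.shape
(23, 23)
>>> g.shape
(5, 7, 23)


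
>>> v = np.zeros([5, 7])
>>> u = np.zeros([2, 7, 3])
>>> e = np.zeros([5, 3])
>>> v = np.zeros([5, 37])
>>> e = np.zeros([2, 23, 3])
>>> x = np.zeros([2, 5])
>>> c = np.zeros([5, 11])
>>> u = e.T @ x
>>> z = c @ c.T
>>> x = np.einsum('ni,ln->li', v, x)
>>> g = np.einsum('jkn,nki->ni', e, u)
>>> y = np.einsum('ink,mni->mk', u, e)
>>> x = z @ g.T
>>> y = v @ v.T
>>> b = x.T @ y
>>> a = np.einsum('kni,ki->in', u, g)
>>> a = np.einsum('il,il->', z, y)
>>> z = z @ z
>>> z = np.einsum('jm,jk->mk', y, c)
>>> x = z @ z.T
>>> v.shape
(5, 37)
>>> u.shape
(3, 23, 5)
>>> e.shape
(2, 23, 3)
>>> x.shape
(5, 5)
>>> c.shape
(5, 11)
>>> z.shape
(5, 11)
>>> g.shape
(3, 5)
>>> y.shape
(5, 5)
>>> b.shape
(3, 5)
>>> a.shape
()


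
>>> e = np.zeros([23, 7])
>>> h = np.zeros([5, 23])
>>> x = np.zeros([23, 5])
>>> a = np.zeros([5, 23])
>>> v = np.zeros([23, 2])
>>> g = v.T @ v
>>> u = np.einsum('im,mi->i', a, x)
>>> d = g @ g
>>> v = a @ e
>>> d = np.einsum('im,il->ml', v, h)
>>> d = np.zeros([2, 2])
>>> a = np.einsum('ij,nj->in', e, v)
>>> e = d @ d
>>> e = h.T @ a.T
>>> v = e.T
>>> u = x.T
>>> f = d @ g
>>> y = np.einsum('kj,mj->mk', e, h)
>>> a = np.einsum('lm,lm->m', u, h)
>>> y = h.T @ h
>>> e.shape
(23, 23)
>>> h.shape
(5, 23)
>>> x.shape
(23, 5)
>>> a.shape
(23,)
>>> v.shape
(23, 23)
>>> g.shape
(2, 2)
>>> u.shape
(5, 23)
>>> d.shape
(2, 2)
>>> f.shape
(2, 2)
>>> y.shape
(23, 23)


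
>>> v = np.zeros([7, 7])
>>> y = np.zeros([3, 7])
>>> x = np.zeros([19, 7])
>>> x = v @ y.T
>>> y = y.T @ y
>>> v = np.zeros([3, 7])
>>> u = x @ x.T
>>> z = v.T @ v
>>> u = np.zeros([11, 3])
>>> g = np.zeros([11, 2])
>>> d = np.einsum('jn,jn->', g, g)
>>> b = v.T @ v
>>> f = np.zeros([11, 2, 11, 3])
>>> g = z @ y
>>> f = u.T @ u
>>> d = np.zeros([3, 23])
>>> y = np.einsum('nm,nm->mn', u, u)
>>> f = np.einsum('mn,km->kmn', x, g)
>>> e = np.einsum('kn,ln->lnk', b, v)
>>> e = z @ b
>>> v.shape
(3, 7)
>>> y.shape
(3, 11)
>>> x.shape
(7, 3)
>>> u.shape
(11, 3)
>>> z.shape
(7, 7)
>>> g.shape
(7, 7)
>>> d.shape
(3, 23)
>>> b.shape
(7, 7)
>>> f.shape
(7, 7, 3)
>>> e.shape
(7, 7)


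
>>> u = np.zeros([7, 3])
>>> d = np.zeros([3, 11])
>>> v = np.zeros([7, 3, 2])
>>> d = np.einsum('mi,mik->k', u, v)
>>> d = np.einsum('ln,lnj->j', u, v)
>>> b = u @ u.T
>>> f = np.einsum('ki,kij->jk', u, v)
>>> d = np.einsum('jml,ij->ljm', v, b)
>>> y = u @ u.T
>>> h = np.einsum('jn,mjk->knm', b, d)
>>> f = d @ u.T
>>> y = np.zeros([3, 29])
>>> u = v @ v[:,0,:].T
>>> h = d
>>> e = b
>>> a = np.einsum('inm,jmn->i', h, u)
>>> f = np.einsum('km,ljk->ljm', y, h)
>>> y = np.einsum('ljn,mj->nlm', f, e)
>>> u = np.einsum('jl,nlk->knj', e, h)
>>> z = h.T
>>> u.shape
(3, 2, 7)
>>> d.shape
(2, 7, 3)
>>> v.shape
(7, 3, 2)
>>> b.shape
(7, 7)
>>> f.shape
(2, 7, 29)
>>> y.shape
(29, 2, 7)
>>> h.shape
(2, 7, 3)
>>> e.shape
(7, 7)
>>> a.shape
(2,)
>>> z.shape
(3, 7, 2)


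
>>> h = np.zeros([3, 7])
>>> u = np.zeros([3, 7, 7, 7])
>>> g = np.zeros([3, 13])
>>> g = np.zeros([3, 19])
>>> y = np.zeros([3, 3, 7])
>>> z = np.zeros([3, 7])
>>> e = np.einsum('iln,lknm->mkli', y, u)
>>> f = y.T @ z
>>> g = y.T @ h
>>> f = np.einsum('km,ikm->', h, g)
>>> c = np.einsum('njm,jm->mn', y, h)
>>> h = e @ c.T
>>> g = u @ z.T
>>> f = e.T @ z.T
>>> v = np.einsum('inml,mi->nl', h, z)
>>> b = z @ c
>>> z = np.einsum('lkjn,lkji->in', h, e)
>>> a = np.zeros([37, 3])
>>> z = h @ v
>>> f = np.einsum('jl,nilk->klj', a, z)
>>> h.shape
(7, 7, 3, 7)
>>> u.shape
(3, 7, 7, 7)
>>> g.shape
(3, 7, 7, 3)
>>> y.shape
(3, 3, 7)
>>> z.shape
(7, 7, 3, 7)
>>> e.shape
(7, 7, 3, 3)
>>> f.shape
(7, 3, 37)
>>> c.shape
(7, 3)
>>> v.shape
(7, 7)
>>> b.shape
(3, 3)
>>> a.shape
(37, 3)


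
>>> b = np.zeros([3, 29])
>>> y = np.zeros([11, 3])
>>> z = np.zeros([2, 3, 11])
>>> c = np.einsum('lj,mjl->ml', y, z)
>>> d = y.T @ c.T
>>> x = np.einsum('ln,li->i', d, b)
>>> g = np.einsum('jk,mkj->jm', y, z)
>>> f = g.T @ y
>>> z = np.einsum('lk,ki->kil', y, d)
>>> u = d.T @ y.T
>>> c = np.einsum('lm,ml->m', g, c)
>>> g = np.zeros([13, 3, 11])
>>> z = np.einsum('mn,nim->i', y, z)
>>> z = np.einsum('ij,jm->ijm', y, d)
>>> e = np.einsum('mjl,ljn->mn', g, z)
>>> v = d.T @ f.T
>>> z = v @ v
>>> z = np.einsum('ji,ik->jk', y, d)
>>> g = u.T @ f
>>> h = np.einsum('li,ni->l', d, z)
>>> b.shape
(3, 29)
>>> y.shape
(11, 3)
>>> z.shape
(11, 2)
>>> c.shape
(2,)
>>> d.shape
(3, 2)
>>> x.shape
(29,)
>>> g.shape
(11, 3)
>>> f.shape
(2, 3)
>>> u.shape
(2, 11)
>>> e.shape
(13, 2)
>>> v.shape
(2, 2)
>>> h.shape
(3,)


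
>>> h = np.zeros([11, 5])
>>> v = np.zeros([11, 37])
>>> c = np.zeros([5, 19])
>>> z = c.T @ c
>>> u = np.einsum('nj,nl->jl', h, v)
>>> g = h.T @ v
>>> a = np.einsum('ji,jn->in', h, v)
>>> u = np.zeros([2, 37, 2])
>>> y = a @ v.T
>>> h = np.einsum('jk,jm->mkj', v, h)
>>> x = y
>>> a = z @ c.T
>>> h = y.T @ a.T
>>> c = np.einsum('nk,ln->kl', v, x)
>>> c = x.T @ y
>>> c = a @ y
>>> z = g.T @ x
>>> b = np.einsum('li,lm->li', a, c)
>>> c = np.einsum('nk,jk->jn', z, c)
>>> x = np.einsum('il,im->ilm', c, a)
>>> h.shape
(11, 19)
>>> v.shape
(11, 37)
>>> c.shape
(19, 37)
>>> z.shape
(37, 11)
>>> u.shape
(2, 37, 2)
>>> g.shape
(5, 37)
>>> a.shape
(19, 5)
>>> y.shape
(5, 11)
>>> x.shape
(19, 37, 5)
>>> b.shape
(19, 5)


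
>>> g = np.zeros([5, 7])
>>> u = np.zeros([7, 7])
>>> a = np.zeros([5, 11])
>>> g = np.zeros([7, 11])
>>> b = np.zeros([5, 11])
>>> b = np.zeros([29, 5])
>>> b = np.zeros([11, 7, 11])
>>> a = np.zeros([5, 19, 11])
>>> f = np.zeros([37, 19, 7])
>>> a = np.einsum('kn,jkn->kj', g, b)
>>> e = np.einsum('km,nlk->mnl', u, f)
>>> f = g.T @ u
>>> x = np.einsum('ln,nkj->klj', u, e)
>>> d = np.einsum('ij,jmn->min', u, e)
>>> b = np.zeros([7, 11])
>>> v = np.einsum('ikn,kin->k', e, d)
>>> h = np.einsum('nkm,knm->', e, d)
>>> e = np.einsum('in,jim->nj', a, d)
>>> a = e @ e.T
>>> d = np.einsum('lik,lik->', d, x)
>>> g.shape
(7, 11)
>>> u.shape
(7, 7)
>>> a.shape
(11, 11)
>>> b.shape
(7, 11)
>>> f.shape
(11, 7)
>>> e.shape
(11, 37)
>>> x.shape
(37, 7, 19)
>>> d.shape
()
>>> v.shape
(37,)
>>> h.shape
()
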